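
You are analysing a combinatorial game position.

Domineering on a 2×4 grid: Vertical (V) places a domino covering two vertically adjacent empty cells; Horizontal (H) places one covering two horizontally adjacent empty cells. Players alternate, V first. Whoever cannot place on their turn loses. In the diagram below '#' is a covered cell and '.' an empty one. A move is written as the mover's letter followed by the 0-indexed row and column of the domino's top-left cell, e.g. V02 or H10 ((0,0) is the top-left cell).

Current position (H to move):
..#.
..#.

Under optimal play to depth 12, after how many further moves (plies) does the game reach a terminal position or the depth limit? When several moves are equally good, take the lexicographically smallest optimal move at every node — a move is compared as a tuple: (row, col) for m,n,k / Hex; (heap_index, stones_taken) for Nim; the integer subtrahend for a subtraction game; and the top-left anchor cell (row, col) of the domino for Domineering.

PV length from [..#./..#.]: 3 plies

p1 H@[..#./..#.]: H00[###./..#.]+1* H10[..#./###.]+1
p2 V@[###./..#.]: V03[####/..##]-1*
p3 H@[####/..##]: H10[####/####]+1*
p4 V@[####/####] terminal -1; root [..#./..#.] d12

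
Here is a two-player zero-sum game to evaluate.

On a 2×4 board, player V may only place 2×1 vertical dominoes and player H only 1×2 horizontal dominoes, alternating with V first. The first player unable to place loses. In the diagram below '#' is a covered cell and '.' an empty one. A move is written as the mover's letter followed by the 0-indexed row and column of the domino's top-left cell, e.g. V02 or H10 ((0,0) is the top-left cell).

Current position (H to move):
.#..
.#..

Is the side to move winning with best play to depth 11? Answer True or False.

ply 1, H at .#../.#.. | H02=+1→.###/.#..*; H12=+1→.#../.###
ply 2, V at .###/.#.. | V00=-1→####/##..*
ply 3, H at ####/##.. | H12=+1→####/####*
ply 4: ####/#### is terminal -1 (V); from .#../.#.. depth 11

H winning at [.#../.#..]: True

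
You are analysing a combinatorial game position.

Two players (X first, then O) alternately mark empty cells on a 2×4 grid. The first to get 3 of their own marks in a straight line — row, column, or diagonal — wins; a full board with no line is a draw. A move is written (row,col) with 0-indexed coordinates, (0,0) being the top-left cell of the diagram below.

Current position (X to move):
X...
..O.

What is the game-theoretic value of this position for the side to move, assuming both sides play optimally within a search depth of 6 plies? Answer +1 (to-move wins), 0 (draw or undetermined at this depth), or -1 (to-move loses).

p1 X@[X.../..O.]: (0,1)[XX../..O.]+0* (0,2)[X.X./..O.]+0 (0,3)[X..X/..O.]-1 (1,0)[X.../X.O.]+0 (1,1)[X.../.XO.]+0 (1,3)[X.../..OX]+0
p2 O@[XX../..O.]: (0,2)[XXO./..O.]+0* (0,3)[XX.O/..O.]-1 (1,0)[XX../O.O.]-1 (1,1)[XX../.OO.]-1 (1,3)[XX../..OO]-1
p3 X@[XXO./..O.]: (0,3)[XXOX/..O.]-1 (1,0)[XXO./X.O.]+0* (1,1)[XXO./.XO.]+0 (1,3)[XXO./..OX]+0
p4 O@[XXO./X.O.]: (0,3)[XXOO/X.O.]+0* (1,1)[XXO./XOO.]+0 (1,3)[XXO./X.OO]+0
p5 X@[XXOO/X.O.]: (1,1)[XXOO/XXO.]+0* (1,3)[XXOO/X.OX]+0
p6 O@[XXOO/XXO.]: (1,3)[XXOO/XXOO]+0*
p7 X@[XXOO/XXOO] terminal +0; root [X.../..O.] d6

value(X.../..O., X) = 0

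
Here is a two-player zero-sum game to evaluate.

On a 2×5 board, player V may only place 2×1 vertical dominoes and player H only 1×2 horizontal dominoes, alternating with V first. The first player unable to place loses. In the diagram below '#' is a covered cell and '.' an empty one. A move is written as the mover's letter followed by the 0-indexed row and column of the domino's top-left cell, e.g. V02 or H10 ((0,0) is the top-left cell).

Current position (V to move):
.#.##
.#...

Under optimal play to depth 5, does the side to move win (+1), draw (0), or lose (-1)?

ply 1, V at .#.##/.#... | V00=-1→##.##/##...; V02=+1→.####/.##..*
ply 2, H at .####/.##.. | H13=-1→.####/.####*
ply 3, V at .####/.#### | V00=+1→#####/#####*
ply 4: #####/##### is terminal -1 (H); from .#.##/.#... depth 5

value(.#.##/.#..., V) = +1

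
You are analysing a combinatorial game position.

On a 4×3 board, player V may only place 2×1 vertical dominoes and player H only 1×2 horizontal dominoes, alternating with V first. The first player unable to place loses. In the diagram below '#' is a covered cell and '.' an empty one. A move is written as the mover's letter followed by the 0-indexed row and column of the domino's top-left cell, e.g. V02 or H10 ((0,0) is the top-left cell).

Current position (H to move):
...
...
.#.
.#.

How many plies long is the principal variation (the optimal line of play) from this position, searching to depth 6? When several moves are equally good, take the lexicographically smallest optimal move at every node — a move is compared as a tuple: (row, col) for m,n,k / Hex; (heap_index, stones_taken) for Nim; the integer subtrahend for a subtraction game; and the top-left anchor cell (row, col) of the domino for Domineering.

PV length from [.../.../.#./.#.]: 4 plies

ply 1, H at .../.../.#./.#. | H00=-1→##./.../.#./.#.*; H01=-1→.##/.../.#./.#.; H10=-1→.../##./.#./.#.; H11=-1→.../.##/.#./.#.
ply 2, V at ##./.../.#./.#. | V02=+1→###/..#/.#./.#.*; V10=+1→##./#../##./.#.; V12=+1→##./..#/.##/.#.; V20=+1→##./.../##./##.; V22=+1→##./.../.##/.##
ply 3, H at ###/..#/.#./.#. | H10=-1→###/###/.#./.#.*
ply 4, V at ###/###/.#./.#. | V20=+1→###/###/##./##.*; V22=+1→###/###/.##/.##
ply 5: ###/###/##./##. is terminal -1 (H); from .../.../.#./.#. depth 6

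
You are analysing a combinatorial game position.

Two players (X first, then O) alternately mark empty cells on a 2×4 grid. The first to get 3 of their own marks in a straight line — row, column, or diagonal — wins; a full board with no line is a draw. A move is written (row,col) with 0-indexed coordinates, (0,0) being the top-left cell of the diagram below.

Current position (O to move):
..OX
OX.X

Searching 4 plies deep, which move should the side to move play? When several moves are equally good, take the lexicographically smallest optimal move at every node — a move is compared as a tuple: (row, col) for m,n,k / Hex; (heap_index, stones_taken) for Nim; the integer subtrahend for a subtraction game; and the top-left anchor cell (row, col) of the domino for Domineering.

O's best at [..OX/OX.X]: (1,2)

ply 1, O at ..OX/OX.X | (0,0)=-1→O.OX/OX.X; (0,1)=-1→.OOX/OX.X; (1,2)=+0→..OX/OXOX*
ply 2, X at ..OX/OXOX | (0,0)=+0→X.OX/OXOX*; (0,1)=+0→.XOX/OXOX
ply 3, O at X.OX/OXOX | (0,1)=+0→XOOX/OXOX*
ply 4: XOOX/OXOX is terminal +0 (X); from ..OX/OX.X depth 4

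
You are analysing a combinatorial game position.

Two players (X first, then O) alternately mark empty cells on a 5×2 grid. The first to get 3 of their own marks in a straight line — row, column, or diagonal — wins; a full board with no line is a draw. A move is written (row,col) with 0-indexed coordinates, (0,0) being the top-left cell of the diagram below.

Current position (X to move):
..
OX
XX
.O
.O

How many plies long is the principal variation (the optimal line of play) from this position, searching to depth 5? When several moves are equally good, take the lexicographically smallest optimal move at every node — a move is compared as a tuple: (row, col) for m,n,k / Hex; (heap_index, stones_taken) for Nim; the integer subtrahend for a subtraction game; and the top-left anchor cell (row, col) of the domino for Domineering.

ply 1, X at ../OX/XX/.O/.O | (0,0)=+0→X./OX/XX/.O/.O; (0,1)=+1→.X/OX/XX/.O/.O*; (3,0)=+1→../OX/XX/XO/.O; (4,0)=+1→../OX/XX/.O/XO
ply 2: .X/OX/XX/.O/.O is terminal -1 (O); from ../OX/XX/.O/.O depth 5

PV length from [../OX/XX/.O/.O]: 1 ply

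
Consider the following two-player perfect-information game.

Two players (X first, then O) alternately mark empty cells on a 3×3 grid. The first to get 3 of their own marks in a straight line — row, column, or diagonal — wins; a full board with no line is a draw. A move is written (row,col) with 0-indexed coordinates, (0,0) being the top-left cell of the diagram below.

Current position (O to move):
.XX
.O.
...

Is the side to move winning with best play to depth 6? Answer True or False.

p1 O@[.XX/.O./...]: (0,0)[OXX/.O./...]+0* (1,0)[.XX/OO./...]-1 (1,2)[.XX/.OO/...]-1 (2,0)[.XX/.O./O..]-1 (2,1)[.XX/.O./.O.]-1 (2,2)[.XX/.O./..O]-1
p2 X@[OXX/.O./...]: (1,0)[OXX/XO./...]-1 (1,2)[OXX/.OX/...]-1 (2,0)[OXX/.O./X..]-1 (2,1)[OXX/.O./.X.]-1 (2,2)[OXX/.O./..X]+0*
p3 O@[OXX/.O./..X]: (1,0)[OXX/OO./..X]-1 (1,2)[OXX/.OO/..X]+0* (2,0)[OXX/.O./O.X]-1 (2,1)[OXX/.O./.OX]-1
p4 X@[OXX/.OO/..X]: (1,0)[OXX/XOO/..X]+0* (2,0)[OXX/.OO/X.X]-1 (2,1)[OXX/.OO/.XX]-1
p5 O@[OXX/XOO/..X]: (2,0)[OXX/XOO/O.X]+0* (2,1)[OXX/XOO/.OX]+0
p6 X@[OXX/XOO/O.X]: (2,1)[OXX/XOO/OXX]+0*
p7 O@[OXX/XOO/OXX] terminal +0; root [.XX/.O./...] d6

O winning at [.XX/.O./...]: False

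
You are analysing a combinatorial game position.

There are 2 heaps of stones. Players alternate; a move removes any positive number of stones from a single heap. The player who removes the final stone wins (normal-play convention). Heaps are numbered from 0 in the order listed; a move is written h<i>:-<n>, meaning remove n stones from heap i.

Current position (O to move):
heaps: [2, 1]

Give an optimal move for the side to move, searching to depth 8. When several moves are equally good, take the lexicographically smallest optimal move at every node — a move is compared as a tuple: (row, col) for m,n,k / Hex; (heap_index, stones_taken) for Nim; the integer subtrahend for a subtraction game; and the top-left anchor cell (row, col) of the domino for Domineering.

O's best at [(2,1)]: h0:-1

ply 1, O at (2,1) | h0:-1=+1→(1,1)*; h0:-2=-1→(0,1); h1:-1=-1→(2,0)
ply 2, X at (1,1) | h0:-1=-1→(0,1)*; h1:-1=-1→(1,0)
ply 3, O at (0,1) | h1:-1=+1→(0,0)*
ply 4: (0,0) is terminal -1 (X); from (2,1) depth 8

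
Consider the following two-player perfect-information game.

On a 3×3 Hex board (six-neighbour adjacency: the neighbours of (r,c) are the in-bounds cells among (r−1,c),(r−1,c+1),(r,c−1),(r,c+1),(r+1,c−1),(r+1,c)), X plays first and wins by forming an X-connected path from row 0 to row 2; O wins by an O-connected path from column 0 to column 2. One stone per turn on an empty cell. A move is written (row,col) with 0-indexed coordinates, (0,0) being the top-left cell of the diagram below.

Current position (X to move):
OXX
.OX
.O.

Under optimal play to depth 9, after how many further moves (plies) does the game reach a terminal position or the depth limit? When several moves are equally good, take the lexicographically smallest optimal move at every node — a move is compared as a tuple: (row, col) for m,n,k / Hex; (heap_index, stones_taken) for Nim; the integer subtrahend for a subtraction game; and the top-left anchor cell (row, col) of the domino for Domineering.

PV length from [OXX/.OX/.O.]: 3 plies

[OXX/.OX/.O.] X move#1: (1,0):+1/OXX/XOX/.O.*, (2,0):+1/OXX/.OX/XO., (2,2):+1/OXX/.OX/.OX
[OXX/XOX/.O.] O move#2: (2,0):-1/OXX/XOX/OO.*, (2,2):-1/OXX/XOX/.OO
[OXX/XOX/OO.] X move#3: (2,2):+1/OXX/XOX/OOX*
[OXX/XOX/OOX] end (terminal -1, O#4); searched OXX/.OX/.O. to 9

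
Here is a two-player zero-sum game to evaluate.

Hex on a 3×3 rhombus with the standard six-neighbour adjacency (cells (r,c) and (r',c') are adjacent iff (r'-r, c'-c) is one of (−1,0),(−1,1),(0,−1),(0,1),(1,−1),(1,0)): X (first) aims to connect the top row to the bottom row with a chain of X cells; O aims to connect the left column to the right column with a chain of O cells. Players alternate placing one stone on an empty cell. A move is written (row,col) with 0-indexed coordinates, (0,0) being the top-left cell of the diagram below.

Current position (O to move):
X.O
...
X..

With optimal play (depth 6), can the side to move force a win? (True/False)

p1 O@[X.O/.../X..]: (0,1)[XOO/.../X..]-1 (1,0)[X.O/O../X..]+1* (1,1)[X.O/.O./X..]-1 (1,2)[X.O/..O/X..]-1 (2,1)[X.O/.../XO.]-1 (2,2)[X.O/.../X.O]-1
p2 X@[X.O/O../X..]: (0,1)[XXO/O../X..]-1* (1,1)[X.O/OX./X..]-1 (1,2)[X.O/O.X/X..]-1 (2,1)[X.O/O../XX.]-1 (2,2)[X.O/O../X.X]-1
p3 O@[XXO/O../X..]: (1,1)[XXO/OO./X..]+1* (1,2)[XXO/O.O/X..]-1 (2,1)[XXO/O../XO.]-1 (2,2)[XXO/O../X.O]-1
p4 X@[XXO/OO./X..] terminal -1; root [X.O/.../X..] d6

O winning at [X.O/.../X..]: True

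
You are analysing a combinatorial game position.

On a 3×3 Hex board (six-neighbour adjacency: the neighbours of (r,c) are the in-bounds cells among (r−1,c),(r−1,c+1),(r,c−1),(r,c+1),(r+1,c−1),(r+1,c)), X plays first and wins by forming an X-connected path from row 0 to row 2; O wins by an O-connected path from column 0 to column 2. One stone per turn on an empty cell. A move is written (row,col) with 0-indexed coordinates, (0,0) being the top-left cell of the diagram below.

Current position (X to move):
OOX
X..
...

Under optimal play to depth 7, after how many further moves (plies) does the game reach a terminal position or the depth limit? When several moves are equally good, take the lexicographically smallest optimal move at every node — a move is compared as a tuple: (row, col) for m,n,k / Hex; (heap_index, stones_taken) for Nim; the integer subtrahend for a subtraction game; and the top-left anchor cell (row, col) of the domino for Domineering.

PV length from [OOX/X../...]: 3 plies

p1 X@[OOX/X../...]: (1,1)[OOX/XX./...]+1* (1,2)[OOX/X.X/...]+1 (2,0)[OOX/X../X..]+1 (2,1)[OOX/X../.X.]+1 (2,2)[OOX/X../..X]+1
p2 O@[OOX/XX./...]: (1,2)[OOX/XXO/...]-1* (2,0)[OOX/XX./O..]-1 (2,1)[OOX/XX./.O.]-1 (2,2)[OOX/XX./..O]-1
p3 X@[OOX/XXO/...]: (2,0)[OOX/XXO/X..]+1* (2,1)[OOX/XXO/.X.]+1 (2,2)[OOX/XXO/..X]+1
p4 O@[OOX/XXO/X..] terminal -1; root [OOX/X../...] d7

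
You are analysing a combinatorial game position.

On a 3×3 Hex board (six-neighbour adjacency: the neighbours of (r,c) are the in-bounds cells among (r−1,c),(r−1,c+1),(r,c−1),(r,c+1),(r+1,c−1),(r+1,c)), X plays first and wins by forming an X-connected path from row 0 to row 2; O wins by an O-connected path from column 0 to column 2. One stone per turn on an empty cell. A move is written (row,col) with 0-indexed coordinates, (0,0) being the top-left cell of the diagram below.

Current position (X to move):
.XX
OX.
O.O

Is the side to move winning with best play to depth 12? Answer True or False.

p1 X@[.XX/OX./O.O]: (0,0)[XXX/OX./O.O]-1 (1,2)[.XX/OXX/O.O]-1 (2,1)[.XX/OX./OXO]+1*
p2 O@[.XX/OX./OXO] terminal -1; root [.XX/OX./O.O] d12

X winning at [.XX/OX./O.O]: True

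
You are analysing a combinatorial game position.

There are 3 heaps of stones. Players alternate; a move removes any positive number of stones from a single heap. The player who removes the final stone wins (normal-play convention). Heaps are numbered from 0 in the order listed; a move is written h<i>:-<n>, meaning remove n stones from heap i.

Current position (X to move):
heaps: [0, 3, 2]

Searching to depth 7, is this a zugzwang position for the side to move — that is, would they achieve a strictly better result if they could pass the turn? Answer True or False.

[(0,3,2)] X move#1: h1:-1:+1/(0,2,2)*, h1:-2:-1/(0,1,2), h1:-3:-1/(0,0,2), h2:-1:-1/(0,3,1), h2:-2:-1/(0,3,0)
[(0,2,2)] O move#2: h1:-1:-1/(0,1,2)*, h1:-2:-1/(0,0,2), h2:-1:-1/(0,2,1), h2:-2:-1/(0,2,0)
[(0,1,2)] X move#3: h1:-1:-1/(0,0,2), h2:-1:+1/(0,1,1)*, h2:-2:-1/(0,1,0)
[(0,1,1)] O move#4: h1:-1:-1/(0,0,1)*, h2:-1:-1/(0,1,0)
[(0,0,1)] X move#5: h2:-1:+1/(0,0,0)*
[(0,0,0)] end (terminal -1, O#6); searched (0,3,2) to 7
if X skipped the turn, O would face:
~ [(0,3,2)] O move#1: h1:-1:+1/(0,2,2)*, h1:-2:-1/(0,1,2), h1:-3:-1/(0,0,2), h2:-1:-1/(0,3,1), h2:-2:-1/(0,3,0)
~ [(0,2,2)] X move#2: h1:-1:-1/(0,1,2)*, h1:-2:-1/(0,0,2), h2:-1:-1/(0,2,1), h2:-2:-1/(0,2,0)
~ [(0,1,2)] O move#3: h1:-1:-1/(0,0,2), h2:-1:+1/(0,1,1)*, h2:-2:-1/(0,1,0)
~ [(0,1,1)] X move#4: h1:-1:-1/(0,0,1)*, h2:-1:-1/(0,1,0)
~ [(0,0,1)] O move#5: h2:-1:+1/(0,0,0)*
~ [(0,0,0)] end (terminal -1, X#6); searched (0,3,2) to 7
compare (X): move=+1 vs pass=-1

zugzwang((0,3,2), X) = False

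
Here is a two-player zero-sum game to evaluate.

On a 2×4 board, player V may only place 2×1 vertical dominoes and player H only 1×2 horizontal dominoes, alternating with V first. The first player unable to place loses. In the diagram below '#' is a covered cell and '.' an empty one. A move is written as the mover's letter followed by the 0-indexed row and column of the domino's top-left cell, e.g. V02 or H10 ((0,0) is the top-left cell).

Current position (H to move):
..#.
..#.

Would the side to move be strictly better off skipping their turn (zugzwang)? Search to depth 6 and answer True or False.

ply 1, H at ..#./..#. | H00=+1→###./..#.*; H10=+1→..#./###.
ply 2, V at ###./..#. | V03=-1→####/..##*
ply 3, H at ####/..## | H10=+1→####/####*
ply 4: ####/#### is terminal -1 (V); from ..#./..#. depth 6
suppose H passes — search the same position with V to move:
pass> ply 1, V at ..#./..#. | V00=+1→#.#./#.#.*; V01=+1→.##./.##.; V03=-1→..##/..##
pass> ply 2: #.#./#.#. is terminal -1 (H); from ..#./..#. depth 6
for H: play +1, pass -1

zugzwang(..#./..#., H) = False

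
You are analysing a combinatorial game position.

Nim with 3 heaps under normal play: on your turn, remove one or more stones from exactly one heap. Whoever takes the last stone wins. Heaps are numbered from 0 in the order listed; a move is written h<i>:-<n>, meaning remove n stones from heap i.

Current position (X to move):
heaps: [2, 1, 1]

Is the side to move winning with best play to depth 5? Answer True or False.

X winning at [(2,1,1)]: True

ply 1, X at (2,1,1) | h0:-1=-1→(1,1,1); h0:-2=+1→(0,1,1)*; h1:-1=-1→(2,0,1); h2:-1=-1→(2,1,0)
ply 2, O at (0,1,1) | h1:-1=-1→(0,0,1)*; h2:-1=-1→(0,1,0)
ply 3, X at (0,0,1) | h2:-1=+1→(0,0,0)*
ply 4: (0,0,0) is terminal -1 (O); from (2,1,1) depth 5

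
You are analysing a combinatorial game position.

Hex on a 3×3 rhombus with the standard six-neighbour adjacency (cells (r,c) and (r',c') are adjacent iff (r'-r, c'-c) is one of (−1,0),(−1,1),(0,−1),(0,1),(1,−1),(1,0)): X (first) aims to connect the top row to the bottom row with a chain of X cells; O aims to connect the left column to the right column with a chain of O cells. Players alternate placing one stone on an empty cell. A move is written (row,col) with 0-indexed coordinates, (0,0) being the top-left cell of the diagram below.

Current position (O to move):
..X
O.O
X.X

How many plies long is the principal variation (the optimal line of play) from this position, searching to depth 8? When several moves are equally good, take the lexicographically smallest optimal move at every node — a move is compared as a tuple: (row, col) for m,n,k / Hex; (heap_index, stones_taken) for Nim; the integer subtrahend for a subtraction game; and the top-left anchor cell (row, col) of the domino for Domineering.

PV length from [..X/O.O/X.X]: 1 ply

[..X/O.O/X.X] O move#1: (0,0):-1/O.X/O.O/X.X, (0,1):-1/.OX/O.O/X.X, (1,1):+1/..X/OOO/X.X*, (2,1):-1/..X/O.O/XOX
[..X/OOO/X.X] end (terminal -1, X#2); searched ..X/O.O/X.X to 8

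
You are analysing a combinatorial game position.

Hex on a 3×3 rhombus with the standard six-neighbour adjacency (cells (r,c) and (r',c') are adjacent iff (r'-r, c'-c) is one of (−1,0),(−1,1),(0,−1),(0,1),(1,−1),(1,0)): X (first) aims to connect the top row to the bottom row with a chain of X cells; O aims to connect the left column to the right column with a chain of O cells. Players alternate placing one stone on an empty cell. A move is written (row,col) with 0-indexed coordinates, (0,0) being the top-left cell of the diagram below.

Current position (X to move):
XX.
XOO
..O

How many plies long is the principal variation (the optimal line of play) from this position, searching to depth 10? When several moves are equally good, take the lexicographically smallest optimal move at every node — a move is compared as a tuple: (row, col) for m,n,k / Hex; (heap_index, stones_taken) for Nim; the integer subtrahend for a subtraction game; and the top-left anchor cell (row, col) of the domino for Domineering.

[XX./XOO/..O] X move#1: (0,2):-1/XXX/XOO/..O, (2,0):+1/XX./XOO/X.O*, (2,1):-1/XX./XOO/.XO
[XX./XOO/X.O] end (terminal -1, O#2); searched XX./XOO/..O to 10

PV length from [XX./XOO/..O]: 1 ply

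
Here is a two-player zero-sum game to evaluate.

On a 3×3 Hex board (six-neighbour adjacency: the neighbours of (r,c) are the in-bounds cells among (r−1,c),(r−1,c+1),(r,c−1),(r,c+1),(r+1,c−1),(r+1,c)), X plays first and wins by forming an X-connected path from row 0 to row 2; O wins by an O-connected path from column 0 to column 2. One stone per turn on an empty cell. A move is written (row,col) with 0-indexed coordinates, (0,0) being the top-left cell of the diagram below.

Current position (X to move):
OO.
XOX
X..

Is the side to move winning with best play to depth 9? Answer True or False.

p1 X@[OO./XOX/X..]: (0,2)[OOX/XOX/X..]+1* (2,1)[OO./XOX/XX.]-1 (2,2)[OO./XOX/X.X]-1
p2 O@[OOX/XOX/X..]: (2,1)[OOX/XOX/XO.]-1* (2,2)[OOX/XOX/X.O]-1
p3 X@[OOX/XOX/XO.]: (2,2)[OOX/XOX/XOX]+1*
p4 O@[OOX/XOX/XOX] terminal -1; root [OO./XOX/X..] d9

X winning at [OO./XOX/X..]: True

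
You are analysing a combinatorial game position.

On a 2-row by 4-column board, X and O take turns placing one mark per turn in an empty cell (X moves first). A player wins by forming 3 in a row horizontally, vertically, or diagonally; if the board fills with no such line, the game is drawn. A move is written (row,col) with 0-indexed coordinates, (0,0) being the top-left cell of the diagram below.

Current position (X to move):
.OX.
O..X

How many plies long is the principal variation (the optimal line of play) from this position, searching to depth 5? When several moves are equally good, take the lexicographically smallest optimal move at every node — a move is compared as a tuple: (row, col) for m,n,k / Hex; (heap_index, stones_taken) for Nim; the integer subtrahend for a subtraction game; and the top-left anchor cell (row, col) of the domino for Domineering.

[.OX./O..X] X move#1: (0,0):+0/XOX./O..X*, (0,3):+0/.OXX/O..X, (1,1):+0/.OX./OX.X, (1,2):+0/.OX./O.XX
[XOX./O..X] O move#2: (0,3):+0/XOXO/O..X*, (1,1):+0/XOX./OO.X, (1,2):+0/XOX./O.OX
[XOXO/O..X] X move#3: (1,1):+0/XOXO/OX.X*, (1,2):+0/XOXO/O.XX
[XOXO/OX.X] O move#4: (1,2):+0/XOXO/OXOX*
[XOXO/OXOX] end (terminal +0, X#5); searched .OX./O..X to 5

PV length from [.OX./O..X]: 4 plies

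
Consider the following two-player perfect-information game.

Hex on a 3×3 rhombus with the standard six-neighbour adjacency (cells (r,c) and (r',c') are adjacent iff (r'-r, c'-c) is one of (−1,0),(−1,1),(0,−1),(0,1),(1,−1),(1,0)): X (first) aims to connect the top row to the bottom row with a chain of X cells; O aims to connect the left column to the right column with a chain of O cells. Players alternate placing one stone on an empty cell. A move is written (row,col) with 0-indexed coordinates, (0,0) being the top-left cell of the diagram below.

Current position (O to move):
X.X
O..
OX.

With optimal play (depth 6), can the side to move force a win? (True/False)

O winning at [X.X/O../OX.]: False

p1 O@[X.X/O../OX.]: (0,1)[XOX/O../OX.]-1* (1,1)[X.X/OO./OX.]-1 (1,2)[X.X/O.O/OX.]-1 (2,2)[X.X/O../OXO]-1
p2 X@[XOX/O../OX.]: (1,1)[XOX/OX./OX.]+1* (1,2)[XOX/O.X/OX.]+1 (2,2)[XOX/O../OXX]+1
p3 O@[XOX/OX./OX.] terminal -1; root [X.X/O../OX.] d6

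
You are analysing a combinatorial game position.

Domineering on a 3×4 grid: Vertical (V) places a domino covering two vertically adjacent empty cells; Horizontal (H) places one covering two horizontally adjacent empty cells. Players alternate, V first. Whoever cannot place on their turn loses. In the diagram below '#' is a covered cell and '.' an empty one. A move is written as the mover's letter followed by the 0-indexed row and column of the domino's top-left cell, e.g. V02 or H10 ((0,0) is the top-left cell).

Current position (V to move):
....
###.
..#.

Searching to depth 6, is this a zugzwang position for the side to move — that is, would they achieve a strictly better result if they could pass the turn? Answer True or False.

zugzwang(..../###./..#., V) = False

p1 V@[..../###./..#.]: V03[...#/####/..#.]-1* V13[..../####/..##]-1
p2 H@[...#/####/..#.]: H00[##.#/####/..#.]+1* H01[.###/####/..#.]+1 H20[...#/####/###.]+1
p3 V@[##.#/####/..#.] terminal -1; root [..../###./..#.] d6
pass branch (H moves first from the same position):
  | p1 H@[..../###./..#.]: H00[##../###./..#.]+1* H01[.##./###./..#.]+1 H02[..##/###./..#.]+1 H20[..../###./###.]+1
  | p2 V@[##../###./..#.]: V03[##.#/####/..#.]-1* V13[##../####/..##]-1
  | p3 H@[##.#/####/..#.]: H20[##.#/####/###.]+1*
  | p4 V@[##.#/####/###.] terminal -1; root [..../###./..#.] d6
V moving scores -1; V passing scores -1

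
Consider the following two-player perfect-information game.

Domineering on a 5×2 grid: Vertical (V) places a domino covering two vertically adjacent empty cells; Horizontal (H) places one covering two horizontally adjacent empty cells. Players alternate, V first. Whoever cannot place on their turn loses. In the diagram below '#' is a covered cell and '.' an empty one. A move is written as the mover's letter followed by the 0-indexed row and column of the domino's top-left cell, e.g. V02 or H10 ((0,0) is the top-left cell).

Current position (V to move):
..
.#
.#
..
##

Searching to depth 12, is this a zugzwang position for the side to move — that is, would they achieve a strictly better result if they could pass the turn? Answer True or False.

p1 V@[../.#/.#/../##]: V00[#./##/.#/../##]-1* V10[../##/##/../##]-1 V20[../.#/##/#./##]-1
p2 H@[#./##/.#/../##]: H30[#./##/.#/##/##]+1*
p3 V@[#./##/.#/##/##] terminal -1; root [../.#/.#/../##] d12
suppose V passes — search the same position with H to move:
pass> p1 H@[../.#/.#/../##]: H00[##/.#/.#/../##]-1* H30[../.#/.#/##/##]-1
pass> p2 V@[##/.#/.#/../##]: V10[##/##/##/../##]-1 V20[##/.#/##/#./##]+1*
pass> p3 H@[##/.#/##/#./##] terminal -1; root [../.#/.#/../##] d12
for V: play -1, pass +1

zugzwang(../.#/.#/../##, V) = True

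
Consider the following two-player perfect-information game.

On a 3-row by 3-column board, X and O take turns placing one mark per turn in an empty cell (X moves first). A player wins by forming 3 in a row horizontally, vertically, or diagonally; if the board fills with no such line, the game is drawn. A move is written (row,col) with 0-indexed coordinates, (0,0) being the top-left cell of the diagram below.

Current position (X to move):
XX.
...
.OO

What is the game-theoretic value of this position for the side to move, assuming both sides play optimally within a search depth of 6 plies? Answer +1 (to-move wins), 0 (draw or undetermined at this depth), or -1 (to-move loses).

value(XX./.../.OO, X) = +1

[XX./.../.OO] X move#1: (0,2):+1/XXX/.../.OO*, (1,0):-1/XX./X../.OO, (1,1):-1/XX./.X./.OO, (1,2):-1/XX./..X/.OO, (2,0):+1/XX./.../XOO
[XXX/.../.OO] end (terminal -1, O#2); searched XX./.../.OO to 6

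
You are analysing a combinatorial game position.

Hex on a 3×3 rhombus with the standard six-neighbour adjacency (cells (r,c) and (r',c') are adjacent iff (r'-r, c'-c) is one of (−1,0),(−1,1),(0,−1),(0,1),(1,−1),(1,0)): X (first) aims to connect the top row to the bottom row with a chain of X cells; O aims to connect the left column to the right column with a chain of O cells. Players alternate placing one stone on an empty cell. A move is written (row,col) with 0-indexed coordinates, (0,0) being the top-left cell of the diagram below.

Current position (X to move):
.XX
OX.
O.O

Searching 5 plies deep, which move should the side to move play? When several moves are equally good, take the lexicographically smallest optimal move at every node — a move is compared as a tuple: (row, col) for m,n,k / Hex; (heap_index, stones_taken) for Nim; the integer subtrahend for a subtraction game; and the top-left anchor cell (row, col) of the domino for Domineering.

X's best at [.XX/OX./O.O]: (2,1)

p1 X@[.XX/OX./O.O]: (0,0)[XXX/OX./O.O]-1 (1,2)[.XX/OXX/O.O]-1 (2,1)[.XX/OX./OXO]+1*
p2 O@[.XX/OX./OXO] terminal -1; root [.XX/OX./O.O] d5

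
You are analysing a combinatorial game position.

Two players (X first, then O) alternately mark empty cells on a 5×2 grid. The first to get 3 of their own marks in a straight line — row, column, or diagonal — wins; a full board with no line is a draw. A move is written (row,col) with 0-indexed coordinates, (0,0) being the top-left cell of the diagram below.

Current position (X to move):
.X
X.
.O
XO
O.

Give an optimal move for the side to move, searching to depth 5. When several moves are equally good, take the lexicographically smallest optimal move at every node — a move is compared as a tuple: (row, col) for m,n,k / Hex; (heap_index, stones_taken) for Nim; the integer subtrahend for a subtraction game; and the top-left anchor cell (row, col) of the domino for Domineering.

X's best at [.X/X./.O/XO/O.]: (2,0)

p1 X@[.X/X./.O/XO/O.]: (0,0)[XX/X./.O/XO/O.]-1 (1,1)[.X/XX/.O/XO/O.]-1 (2,0)[.X/X./XO/XO/O.]+1* (4,1)[.X/X./.O/XO/OX]-1
p2 O@[.X/X./XO/XO/O.] terminal -1; root [.X/X./.O/XO/O.] d5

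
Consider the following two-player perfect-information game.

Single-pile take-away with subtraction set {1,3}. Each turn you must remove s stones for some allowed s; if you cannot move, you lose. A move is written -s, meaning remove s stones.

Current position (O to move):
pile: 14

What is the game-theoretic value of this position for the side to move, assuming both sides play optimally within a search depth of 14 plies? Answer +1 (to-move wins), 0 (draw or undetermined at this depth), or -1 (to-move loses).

value(14, O) = -1

ply 1, O at 14 | -1=-1→13*; -3=-1→11
ply 2, X at 13 | -1=+1→12*; -3=+1→10
ply 3, O at 12 | -1=-1→11*; -3=-1→9
ply 4, X at 11 | -1=+1→10*; -3=+1→8
ply 5, O at 10 | -1=-1→9*; -3=-1→7
ply 6, X at 9 | -1=+1→8*; -3=+1→6
ply 7, O at 8 | -1=-1→7*; -3=-1→5
ply 8, X at 7 | -1=+1→6*; -3=+1→4
ply 9, O at 6 | -1=-1→5*; -3=-1→3
ply 10, X at 5 | -1=+1→4*; -3=+1→2
ply 11, O at 4 | -1=-1→3*; -3=-1→1
ply 12, X at 3 | -1=+1→2*; -3=+1→0
ply 13, O at 2 | -1=-1→1*
ply 14, X at 1 | -1=+1→0*
ply 15: 0 is terminal -1 (O); from 14 depth 14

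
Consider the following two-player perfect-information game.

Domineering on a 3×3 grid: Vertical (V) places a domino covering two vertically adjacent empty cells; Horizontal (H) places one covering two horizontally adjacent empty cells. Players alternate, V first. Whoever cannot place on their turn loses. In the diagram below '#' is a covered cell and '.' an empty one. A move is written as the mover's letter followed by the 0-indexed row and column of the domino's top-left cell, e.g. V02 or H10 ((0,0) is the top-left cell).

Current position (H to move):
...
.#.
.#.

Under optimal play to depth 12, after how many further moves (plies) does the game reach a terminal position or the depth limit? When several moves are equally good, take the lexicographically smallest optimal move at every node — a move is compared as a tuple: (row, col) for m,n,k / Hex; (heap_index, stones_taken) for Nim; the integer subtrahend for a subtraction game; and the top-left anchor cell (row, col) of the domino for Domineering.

ply 1, H at .../.#./.#. | H00=-1→##./.#./.#.*; H01=-1→.##/.#./.#.
ply 2, V at ##./.#./.#. | V02=+1→###/.##/.#.*; V10=+1→##./##./##.; V12=+1→##./.##/.##
ply 3: ###/.##/.#. is terminal -1 (H); from .../.#./.#. depth 12

PV length from [.../.#./.#.]: 2 plies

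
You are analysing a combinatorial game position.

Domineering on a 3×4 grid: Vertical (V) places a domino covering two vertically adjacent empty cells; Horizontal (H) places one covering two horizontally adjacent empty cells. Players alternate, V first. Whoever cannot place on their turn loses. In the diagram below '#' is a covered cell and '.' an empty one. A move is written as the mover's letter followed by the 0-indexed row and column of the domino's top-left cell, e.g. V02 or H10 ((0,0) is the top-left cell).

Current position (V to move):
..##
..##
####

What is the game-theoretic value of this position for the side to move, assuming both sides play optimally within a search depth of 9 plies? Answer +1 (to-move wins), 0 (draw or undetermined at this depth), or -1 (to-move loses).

value(..##/..##/####, V) = +1

p1 V@[..##/..##/####]: V00[#.##/#.##/####]+1* V01[.###/.###/####]+1
p2 H@[#.##/#.##/####] terminal -1; root [..##/..##/####] d9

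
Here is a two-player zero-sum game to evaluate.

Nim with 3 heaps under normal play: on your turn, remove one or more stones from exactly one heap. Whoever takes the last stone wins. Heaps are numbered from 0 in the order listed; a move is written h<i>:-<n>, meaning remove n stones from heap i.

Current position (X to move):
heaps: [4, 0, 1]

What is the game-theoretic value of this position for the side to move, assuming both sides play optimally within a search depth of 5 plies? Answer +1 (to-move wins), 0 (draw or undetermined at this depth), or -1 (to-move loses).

value((4,0,1), X) = +1

ply 1, X at (4,0,1) | h0:-1=-1→(3,0,1); h0:-2=-1→(2,0,1); h0:-3=+1→(1,0,1)*; h0:-4=-1→(0,0,1); h2:-1=-1→(4,0,0)
ply 2, O at (1,0,1) | h0:-1=-1→(0,0,1)*; h2:-1=-1→(1,0,0)
ply 3, X at (0,0,1) | h2:-1=+1→(0,0,0)*
ply 4: (0,0,0) is terminal -1 (O); from (4,0,1) depth 5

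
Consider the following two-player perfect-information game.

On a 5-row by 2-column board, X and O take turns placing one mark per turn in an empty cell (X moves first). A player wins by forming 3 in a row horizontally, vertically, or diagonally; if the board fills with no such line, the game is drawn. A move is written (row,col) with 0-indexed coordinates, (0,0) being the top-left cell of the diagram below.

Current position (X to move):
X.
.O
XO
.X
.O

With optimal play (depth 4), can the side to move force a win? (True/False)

X winning at [X./.O/XO/.X/.O]: True

[X./.O/XO/.X/.O] X move#1: (0,1):+0/XX/.O/XO/.X/.O, (1,0):+1/X./XO/XO/.X/.O*, (3,0):-1/X./.O/XO/XX/.O, (4,0):-1/X./.O/XO/.X/XO
[X./XO/XO/.X/.O] end (terminal -1, O#2); searched X./.O/XO/.X/.O to 4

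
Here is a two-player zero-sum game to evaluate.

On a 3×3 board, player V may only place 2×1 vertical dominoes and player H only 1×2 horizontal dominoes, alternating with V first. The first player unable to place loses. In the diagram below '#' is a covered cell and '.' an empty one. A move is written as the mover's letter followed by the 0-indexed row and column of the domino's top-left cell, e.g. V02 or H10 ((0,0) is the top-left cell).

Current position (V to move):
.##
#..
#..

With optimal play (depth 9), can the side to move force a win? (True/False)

p1 V@[.##/#../#..]: V11[.##/##./##.]+1* V12[.##/#.#/#.#]+1
p2 H@[.##/##./##.] terminal -1; root [.##/#../#..] d9

V winning at [.##/#../#..]: True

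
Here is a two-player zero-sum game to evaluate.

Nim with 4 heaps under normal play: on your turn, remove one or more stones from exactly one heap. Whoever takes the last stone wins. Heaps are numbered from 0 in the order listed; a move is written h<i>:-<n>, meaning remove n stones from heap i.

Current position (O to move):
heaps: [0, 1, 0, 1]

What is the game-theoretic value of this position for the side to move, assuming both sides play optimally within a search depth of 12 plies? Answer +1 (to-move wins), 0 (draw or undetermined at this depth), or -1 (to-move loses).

[(0,1,0,1)] O move#1: h1:-1:-1/(0,0,0,1)*, h3:-1:-1/(0,1,0,0)
[(0,0,0,1)] X move#2: h3:-1:+1/(0,0,0,0)*
[(0,0,0,0)] end (terminal -1, O#3); searched (0,1,0,1) to 12

value((0,1,0,1), O) = -1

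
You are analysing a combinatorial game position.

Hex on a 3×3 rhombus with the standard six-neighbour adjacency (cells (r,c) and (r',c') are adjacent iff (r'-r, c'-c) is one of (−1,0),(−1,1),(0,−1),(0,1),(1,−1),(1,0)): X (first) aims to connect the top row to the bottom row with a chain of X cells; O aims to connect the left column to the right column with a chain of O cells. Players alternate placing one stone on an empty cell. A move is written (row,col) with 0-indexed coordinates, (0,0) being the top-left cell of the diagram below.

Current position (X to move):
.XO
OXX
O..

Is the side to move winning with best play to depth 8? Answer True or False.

X winning at [.XO/OXX/O..]: True

p1 X@[.XO/OXX/O..]: (0,0)[XXO/OXX/O..]+1* (2,1)[.XO/OXX/OX.]+1 (2,2)[.XO/OXX/O.X]+1
p2 O@[XXO/OXX/O..]: (2,1)[XXO/OXX/OO.]-1* (2,2)[XXO/OXX/O.O]-1
p3 X@[XXO/OXX/OO.]: (2,2)[XXO/OXX/OOX]+1*
p4 O@[XXO/OXX/OOX] terminal -1; root [.XO/OXX/O..] d8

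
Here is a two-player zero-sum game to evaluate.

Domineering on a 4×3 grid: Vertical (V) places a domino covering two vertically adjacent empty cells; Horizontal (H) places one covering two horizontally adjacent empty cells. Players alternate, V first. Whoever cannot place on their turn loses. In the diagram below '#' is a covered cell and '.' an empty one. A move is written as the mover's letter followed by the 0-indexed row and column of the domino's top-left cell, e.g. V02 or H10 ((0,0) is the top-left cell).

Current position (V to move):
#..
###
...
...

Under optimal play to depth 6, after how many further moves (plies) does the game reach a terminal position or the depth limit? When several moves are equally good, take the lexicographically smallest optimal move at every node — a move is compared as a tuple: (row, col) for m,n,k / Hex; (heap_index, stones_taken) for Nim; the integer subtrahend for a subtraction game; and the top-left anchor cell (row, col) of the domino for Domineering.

ply 1, V at #../###/.../... | V20=-1→#../###/#../#..; V21=+1→#../###/.#./.#.*; V22=-1→#../###/..#/..#
ply 2, H at #../###/.#./.#. | H01=-1→###/###/.#./.#.*
ply 3, V at ###/###/.#./.#. | V20=+1→###/###/##./##.*; V22=+1→###/###/.##/.##
ply 4: ###/###/##./##. is terminal -1 (H); from #../###/.../... depth 6

PV length from [#../###/.../...]: 3 plies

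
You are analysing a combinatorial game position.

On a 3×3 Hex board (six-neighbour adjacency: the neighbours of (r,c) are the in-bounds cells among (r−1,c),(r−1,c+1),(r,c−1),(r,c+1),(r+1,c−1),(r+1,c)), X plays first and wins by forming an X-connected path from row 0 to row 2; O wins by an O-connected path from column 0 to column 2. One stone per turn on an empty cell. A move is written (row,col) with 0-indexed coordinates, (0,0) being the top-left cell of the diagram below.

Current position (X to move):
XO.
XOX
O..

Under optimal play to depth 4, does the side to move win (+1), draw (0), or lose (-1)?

ply 1, X at XO./XOX/O.. | (0,2)=+1→XOX/XOX/O..*; (2,1)=-1→XO./XOX/OX.; (2,2)=-1→XO./XOX/O.X
ply 2, O at XOX/XOX/O.. | (2,1)=-1→XOX/XOX/OO.*; (2,2)=-1→XOX/XOX/O.O
ply 3, X at XOX/XOX/OO. | (2,2)=+1→XOX/XOX/OOX*
ply 4: XOX/XOX/OOX is terminal -1 (O); from XO./XOX/O.. depth 4

value(XO./XOX/O.., X) = +1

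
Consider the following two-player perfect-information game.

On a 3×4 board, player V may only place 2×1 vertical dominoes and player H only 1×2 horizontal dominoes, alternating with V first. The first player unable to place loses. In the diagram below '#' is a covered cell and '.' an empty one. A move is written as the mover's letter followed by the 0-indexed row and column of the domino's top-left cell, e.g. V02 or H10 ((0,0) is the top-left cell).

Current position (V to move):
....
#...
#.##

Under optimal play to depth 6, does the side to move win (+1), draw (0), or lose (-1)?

p1 V@[..../#.../#.##]: V01[.#../##../#.##]-1 V02[..#./#.#./#.##]+1* V03[...#/#..#/#.##]-1 V11[..../##../####]-1
p2 H@[..#./#.#./#.##]: H00[###./#.#./#.##]-1*
p3 V@[###./#.#./#.##]: V03[####/#.##/#.##]+1* V11[###./###./####]+1
p4 H@[####/#.##/#.##] terminal -1; root [..../#.../#.##] d6

value(..../#.../#.##, V) = +1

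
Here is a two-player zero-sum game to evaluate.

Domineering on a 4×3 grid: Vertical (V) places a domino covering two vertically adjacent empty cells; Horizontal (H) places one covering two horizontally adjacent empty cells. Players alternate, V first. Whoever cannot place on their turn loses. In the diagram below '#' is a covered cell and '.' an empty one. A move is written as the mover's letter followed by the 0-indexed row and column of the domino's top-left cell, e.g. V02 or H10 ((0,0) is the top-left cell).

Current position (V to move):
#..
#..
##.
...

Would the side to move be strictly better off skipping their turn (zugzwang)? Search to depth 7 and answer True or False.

zugzwang(#../#../##./..., V) = False

[#../#../##./...] V move#1: V01:+1/##./##./##./...*, V02:+1/#.#/#.#/##./..., V12:-1/#../#.#/###/..., V22:-1/#../#../###/..#
[##./##./##./...] H move#2: H30:-1/##./##./##./##.*, H31:-1/##./##./##./.##
[##./##./##./##.] V move#3: V02:+1/###/###/##./##.*, V12:+1/##./###/###/##., V22:+1/##./##./###/###
[###/###/##./##.] end (terminal -1, H#4); searched #../#../##./... to 7
pass branch (H moves first from the same position):
  | [#../#../##./...] H move#1: H01:+1/###/#../##./...*, H11:+1/#../###/##./..., H30:-1/#../#../##./##., H31:-1/#../#../##./.##
  | [###/#../##./...] V move#2: V12:-1/###/#.#/###/...*, V22:-1/###/#../###/..#
  | [###/#.#/###/...] H move#3: H30:+1/###/#.#/###/##.*, H31:+1/###/#.#/###/.##
  | [###/#.#/###/##.] end (terminal -1, V#4); searched #../#../##./... to 7
V moving scores +1; V passing scores -1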